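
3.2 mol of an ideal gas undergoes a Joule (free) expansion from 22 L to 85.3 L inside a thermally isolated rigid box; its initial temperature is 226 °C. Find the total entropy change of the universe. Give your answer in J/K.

No heat is exchanged and no work is done, so the ideal-gas temperature stays constant.
Entropy is a state function; using a reversible isothermal path, ΔS_gas = nR ln(V₂/V₁) = 3.2 × 8.314 × ln(85.3/22) = 36.1 J/K.
The insulated surroundings exchange no heat, so ΔS_surr = 0 and ΔS_universe = ΔS_gas.

ΔS_universe = 36.1 J/K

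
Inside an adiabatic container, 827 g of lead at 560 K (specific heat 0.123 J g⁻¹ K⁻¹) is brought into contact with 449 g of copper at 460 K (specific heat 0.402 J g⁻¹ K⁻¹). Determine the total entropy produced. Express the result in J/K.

Energy balance: T_f = (m₁c₁T₁ + m₂c₂T₂)/(m₁c₁ + m₂c₂) = 496.04 K.
ΔS₁ = m₁c₁ ln(T_f/T₁) = 101.721 × ln(496.04/560) = -12.34 J/K.
ΔS₂ = m₂c₂ ln(T_f/T₂) = 180.498 × ln(496.04/460) = 13.62 J/K.
ΔS_total = -12.34 + 13.62 = 1.28 J/K.

ΔS_total = 1.28 J/K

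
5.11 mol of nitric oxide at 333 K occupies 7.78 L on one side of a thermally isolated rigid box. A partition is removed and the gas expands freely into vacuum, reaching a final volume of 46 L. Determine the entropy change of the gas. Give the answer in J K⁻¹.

ΔS_gas = 75.5 J/K

For an ideal gas in free expansion Q = 0 and W = 0, so T is unchanged.
Entropy is a state function; using a reversible isothermal path, ΔS_gas = nR ln(V₂/V₁) = 5.11 × 8.314 × ln(46/7.78) = 75.5 J/K.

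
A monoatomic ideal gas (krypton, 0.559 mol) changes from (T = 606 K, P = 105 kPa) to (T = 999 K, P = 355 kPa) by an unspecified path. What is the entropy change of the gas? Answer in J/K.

ΔS = 0.147 J/K

ΔS = nC_p ln(T₂/T₁) − nR ln(P₂/P₁), with C_p = 5R/2 = 20.79 J mol⁻¹ K⁻¹ for a monoatomic ideal gas.
ΔS = 0.559 × [20.79 × ln(999/606) − 8.314 × ln(355/105)] = 0.147 J/K.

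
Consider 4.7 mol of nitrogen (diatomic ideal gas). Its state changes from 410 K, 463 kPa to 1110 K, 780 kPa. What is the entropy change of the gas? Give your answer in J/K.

ΔS = 116 J/K

ΔS = nC_p ln(T₂/T₁) − nR ln(P₂/P₁), with C_p = 7R/2 = 29.1 J mol⁻¹ K⁻¹ for a diatomic ideal gas.
ΔS = 4.7 × [29.1 × ln(1110/410) − 8.314 × ln(780/463)] = 116 J/K.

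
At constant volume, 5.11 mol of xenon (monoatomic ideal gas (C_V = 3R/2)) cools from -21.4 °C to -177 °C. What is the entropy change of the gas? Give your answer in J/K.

ΔS = -61.3 J/K

In kelvin: T₁ = 251.75 K, T₂ = 96.15 K. At constant volume, ΔS = nC_V ln(T₂/T₁) with C_V = 3R/2 = 12.47 J mol⁻¹ K⁻¹.
ΔS = 5.11 × 12.47 × ln(96.15/251.75) = -61.3 J/K.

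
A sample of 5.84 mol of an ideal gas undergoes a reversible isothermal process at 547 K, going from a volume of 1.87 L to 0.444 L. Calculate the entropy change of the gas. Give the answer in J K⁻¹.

ΔS_gas = -69.8 J/K

For an isothermal ideal gas ΔS_gas = nR ln(V₂/V₁) = 5.84 × 8.314 × ln(0.444/1.87) = -69.8 J/K.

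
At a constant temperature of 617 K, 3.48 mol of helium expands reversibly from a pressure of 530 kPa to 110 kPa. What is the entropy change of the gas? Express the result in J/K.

For an isothermal ideal gas ΔS_gas = nR ln(P₁/P₂) = 3.48 × 8.314 × ln(530/110) = 45.5 J/K.

ΔS_gas = 45.5 J/K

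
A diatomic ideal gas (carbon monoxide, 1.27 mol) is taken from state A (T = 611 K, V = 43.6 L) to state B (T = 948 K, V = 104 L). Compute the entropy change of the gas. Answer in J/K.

ΔS = 20.8 J/K

Entropy is a state function: ΔS = nC_V ln(T₂/T₁) + nR ln(V₂/V₁), with C_V = 5R/2 = 20.79 J mol⁻¹ K⁻¹ for a diatomic ideal gas.
ΔS = 1.27 × [20.79 × ln(948/611) + 8.314 × ln(104/43.6)] = 20.8 J/K.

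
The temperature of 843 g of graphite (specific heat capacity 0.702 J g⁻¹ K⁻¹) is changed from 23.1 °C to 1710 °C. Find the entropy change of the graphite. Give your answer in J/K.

ΔS = 1130 J/K

In kelvin: T₁ = 296.25 K, T₂ = 1983.15 K. ΔS = ∫dQ_rev/T = m c ln(T₂/T₁) = 843 × 0.702 × ln(1983.15/296.25) = 1130 J/K.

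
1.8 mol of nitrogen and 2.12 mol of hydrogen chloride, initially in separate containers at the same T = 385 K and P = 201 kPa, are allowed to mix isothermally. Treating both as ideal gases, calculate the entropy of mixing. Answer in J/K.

Mole fractions: x_A = 1.8/3.92 = 0.459, x_B = 0.541.
ΔS_mix = −R(n_A ln x_A + n_B ln x_B) = −8.314 × (1.8 ln 0.459 + 2.12 ln 0.541) = 22.5 J/K.

ΔS_mix = 22.5 J/K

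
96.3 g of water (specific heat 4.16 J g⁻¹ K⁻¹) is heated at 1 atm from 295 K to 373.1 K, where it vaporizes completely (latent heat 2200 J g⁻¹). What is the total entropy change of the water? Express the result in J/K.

Warming step: ΔS₁ = m c ln(T_tr/T_i) = 96.3 × 4.16 × ln(373.1/295) = 94.09 J/K.
Phase change: ΔS₂ = +mL/T_tr = 96.3 × 2200 / 373.1 = 567.8 J/K.
ΔS_total = (94.09) + (567.8) = 662 J/K.

ΔS = 662 J/K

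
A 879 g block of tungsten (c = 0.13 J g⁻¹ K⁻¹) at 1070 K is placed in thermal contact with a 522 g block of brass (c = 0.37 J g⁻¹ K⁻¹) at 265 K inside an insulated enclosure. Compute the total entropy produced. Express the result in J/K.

ΔS_total = 72.8 J/K

Energy balance: T_f = (m₁c₁T₁ + m₂c₂T₂)/(m₁c₁ + m₂c₂) = 564.23 K.
ΔS₁ = m₁c₁ ln(T_f/T₁) = 114.27 × ln(564.23/1070) = -73.127 J/K.
ΔS₂ = m₂c₂ ln(T_f/T₂) = 193.14 × ln(564.23/265) = 145.96 J/K.
ΔS_total = -73.127 + 145.96 = 72.8 J/K.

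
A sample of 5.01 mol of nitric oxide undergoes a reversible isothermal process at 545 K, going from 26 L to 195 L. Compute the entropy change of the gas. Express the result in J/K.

For an isothermal ideal gas ΔS_gas = nR ln(V₂/V₁) = 5.01 × 8.314 × ln(195/26) = 83.9 J/K.

ΔS_gas = 83.9 J/K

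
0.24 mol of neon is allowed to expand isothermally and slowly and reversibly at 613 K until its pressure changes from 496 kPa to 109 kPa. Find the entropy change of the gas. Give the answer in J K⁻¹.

ΔS_gas = 3.02 J/K

For an isothermal ideal gas ΔS_gas = nR ln(P₁/P₂) = 0.24 × 8.314 × ln(496/109) = 3.02 J/K.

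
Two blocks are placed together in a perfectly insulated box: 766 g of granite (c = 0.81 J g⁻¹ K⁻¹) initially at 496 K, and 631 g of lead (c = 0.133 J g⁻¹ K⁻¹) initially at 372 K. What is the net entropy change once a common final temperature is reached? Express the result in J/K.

Energy balance: T_f = (m₁c₁T₁ + m₂c₂T₂)/(m₁c₁ + m₂c₂) = 481.23 K.
ΔS₁ = m₁c₁ ln(T_f/T₁) = 620.46 × ln(481.23/496) = -18.762 J/K.
ΔS₂ = m₂c₂ ln(T_f/T₂) = 83.923 × ln(481.23/372) = 21.605 J/K.
ΔS_total = -18.762 + 21.605 = 2.84 J/K.

ΔS_total = 2.84 J/K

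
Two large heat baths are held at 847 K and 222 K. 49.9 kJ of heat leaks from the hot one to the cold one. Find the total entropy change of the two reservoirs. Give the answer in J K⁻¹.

ΔS_total = 166 J/K

ΔS_hot = −Q/T_H = −49900/847 = -58.91 J/K and ΔS_cold = +Q/T_C = 49900/222 = 224.8 J/K.
ΔS_total = -58.91 + 224.8 = 166 J/K, positive as the second law requires.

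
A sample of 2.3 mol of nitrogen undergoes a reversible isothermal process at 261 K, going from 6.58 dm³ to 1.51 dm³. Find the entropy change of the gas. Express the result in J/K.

For an isothermal ideal gas ΔS_gas = nR ln(V₂/V₁) = 2.3 × 8.314 × ln(1.51/6.58) = -28.1 J/K.

ΔS_gas = -28.1 J/K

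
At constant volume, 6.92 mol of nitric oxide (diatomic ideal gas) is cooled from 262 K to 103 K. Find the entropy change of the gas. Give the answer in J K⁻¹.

At constant volume, ΔS = nC_V ln(T₂/T₁) with C_V = 5R/2 = 20.79 J mol⁻¹ K⁻¹.
ΔS = 6.92 × 20.79 × ln(103/262) = -134 J/K.

ΔS = -134 J/K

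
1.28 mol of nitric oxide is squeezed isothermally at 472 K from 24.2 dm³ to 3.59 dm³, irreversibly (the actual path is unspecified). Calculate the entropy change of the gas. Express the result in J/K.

Entropy is a state function, so ΔS_gas depends only on the end states.
For an isothermal ideal gas ΔS_gas = nR ln(V₂/V₁) = 1.28 × 8.314 × ln(3.59/24.2) = -20.3 J/K.

ΔS_gas = -20.3 J/K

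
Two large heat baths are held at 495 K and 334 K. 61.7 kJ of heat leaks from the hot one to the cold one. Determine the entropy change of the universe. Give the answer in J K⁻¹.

ΔS_total = 60.1 J/K

ΔS_hot = −Q/T_H = −61700/495 = -124.6 J/K and ΔS_cold = +Q/T_C = 61700/334 = 184.7 J/K.
ΔS_total = -124.6 + 184.7 = 60.1 J/K, positive as the second law requires.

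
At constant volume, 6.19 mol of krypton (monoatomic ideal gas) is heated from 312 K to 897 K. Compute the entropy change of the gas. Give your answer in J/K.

ΔS = 81.5 J/K

At constant volume, ΔS = nC_V ln(T₂/T₁) with C_V = 3R/2 = 12.47 J mol⁻¹ K⁻¹.
ΔS = 6.19 × 12.47 × ln(897/312) = 81.5 J/K.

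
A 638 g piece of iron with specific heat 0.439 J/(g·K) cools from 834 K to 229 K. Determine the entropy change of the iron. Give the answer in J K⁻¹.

ΔS = -362 J/K

ΔS = ∫dQ_rev/T = m c ln(T₂/T₁) = 638 × 0.439 × ln(229/834) = -362 J/K.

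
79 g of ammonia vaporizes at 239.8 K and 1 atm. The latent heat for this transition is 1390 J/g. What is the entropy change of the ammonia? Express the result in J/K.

ΔS = 458 J/K

Heat absorbed by the substance: Q = mL = 79 × 1390 = 109810 J.
At constant T, ΔS = Q_rev/T = 109810 / 239.8 = 458 J/K.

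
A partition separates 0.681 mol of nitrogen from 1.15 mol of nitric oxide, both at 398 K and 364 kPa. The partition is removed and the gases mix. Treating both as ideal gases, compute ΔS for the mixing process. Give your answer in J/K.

Mole fractions: x_A = 0.681/1.83 = 0.372, x_B = 0.628.
ΔS_mix = −R(n_A ln x_A + n_B ln x_B) = −8.314 × (0.681 ln 0.372 + 1.15 ln 0.628) = 10 J/K.

ΔS_mix = 10 J/K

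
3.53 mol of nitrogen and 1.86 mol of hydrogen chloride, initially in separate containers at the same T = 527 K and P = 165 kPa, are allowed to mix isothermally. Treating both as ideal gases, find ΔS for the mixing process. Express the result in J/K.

Mole fractions: x_A = 3.53/5.39 = 0.655, x_B = 0.345.
ΔS_mix = −R(n_A ln x_A + n_B ln x_B) = −8.314 × (3.53 ln 0.655 + 1.86 ln 0.345) = 28.9 J/K.

ΔS_mix = 28.9 J/K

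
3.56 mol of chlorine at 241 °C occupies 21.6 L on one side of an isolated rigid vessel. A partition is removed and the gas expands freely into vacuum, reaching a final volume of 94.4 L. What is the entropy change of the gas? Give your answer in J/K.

ΔS_gas = 43.7 J/K

No heat is exchanged and no work is done, so the ideal-gas temperature stays constant.
Entropy is a state function; using a reversible isothermal path, ΔS_gas = nR ln(V₂/V₁) = 3.56 × 8.314 × ln(94.4/21.6) = 43.7 J/K.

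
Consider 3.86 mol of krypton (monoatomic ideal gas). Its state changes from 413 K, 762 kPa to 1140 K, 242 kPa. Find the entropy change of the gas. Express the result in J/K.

ΔS = 118 J/K

ΔS = nC_p ln(T₂/T₁) − nR ln(P₂/P₁), with C_p = 5R/2 = 20.79 J mol⁻¹ K⁻¹ for a monoatomic ideal gas.
ΔS = 3.86 × [20.79 × ln(1140/413) − 8.314 × ln(242/762)] = 118 J/K.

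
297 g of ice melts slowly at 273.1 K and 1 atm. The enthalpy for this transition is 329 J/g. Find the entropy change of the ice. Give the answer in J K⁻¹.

Heat absorbed by the substance: Q = mL = 297 × 329 = 97713 J.
At constant T, ΔS = Q_rev/T = 97713 / 273.1 = 358 J/K.

ΔS = 358 J/K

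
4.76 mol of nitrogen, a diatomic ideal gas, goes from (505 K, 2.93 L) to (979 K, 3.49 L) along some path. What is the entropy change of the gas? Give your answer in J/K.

ΔS = 72.4 J/K

Entropy is a state function: ΔS = nC_V ln(T₂/T₁) + nR ln(V₂/V₁), with C_V = 5R/2 = 20.79 J mol⁻¹ K⁻¹ for a diatomic ideal gas.
ΔS = 4.76 × [20.79 × ln(979/505) + 8.314 × ln(3.49/2.93)] = 72.4 J/K.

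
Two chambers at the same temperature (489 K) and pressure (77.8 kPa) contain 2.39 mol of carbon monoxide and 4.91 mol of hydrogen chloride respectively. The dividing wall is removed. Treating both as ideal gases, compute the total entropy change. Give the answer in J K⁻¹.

Mole fractions: x_A = 2.39/7.3 = 0.327, x_B = 0.673.
ΔS_mix = −R(n_A ln x_A + n_B ln x_B) = −8.314 × (2.39 ln 0.327 + 4.91 ln 0.673) = 38.4 J/K.

ΔS_mix = 38.4 J/K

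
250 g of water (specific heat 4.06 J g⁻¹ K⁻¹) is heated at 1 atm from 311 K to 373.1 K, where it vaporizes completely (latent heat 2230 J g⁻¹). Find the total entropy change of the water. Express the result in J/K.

ΔS = 1680 J/K

Warming step: ΔS₁ = m c ln(T_tr/T_i) = 250 × 4.06 × ln(373.1/311) = 184.8 J/K.
Phase change: ΔS₂ = +mL/T_tr = 250 × 2230 / 373.1 = 1494 J/K.
ΔS_total = (184.8) + (1494) = 1680 J/K.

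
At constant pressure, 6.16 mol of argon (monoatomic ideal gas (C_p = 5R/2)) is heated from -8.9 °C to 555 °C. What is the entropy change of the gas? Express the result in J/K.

In kelvin: T₁ = 264.25 K, T₂ = 828.15 K. At constant pressure, ΔS = nC_p ln(T₂/T₁) with C_p = 5R/2 = 20.79 J mol⁻¹ K⁻¹.
ΔS = 6.16 × 20.79 × ln(828.15/264.25) = 146 J/K.

ΔS = 146 J/K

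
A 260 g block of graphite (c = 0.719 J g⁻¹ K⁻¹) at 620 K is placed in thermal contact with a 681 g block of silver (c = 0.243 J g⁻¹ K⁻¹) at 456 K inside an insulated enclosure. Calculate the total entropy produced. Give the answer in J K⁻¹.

ΔS_total = 4.1 J/K

Energy balance: T_f = (m₁c₁T₁ + m₂c₂T₂)/(m₁c₁ + m₂c₂) = 542.99 K.
ΔS₁ = m₁c₁ ln(T_f/T₁) = 186.94 × ln(542.99/620) = -24.79 J/K.
ΔS₂ = m₂c₂ ln(T_f/T₂) = 165.483 × ln(542.99/456) = 28.89 J/K.
ΔS_total = -24.79 + 28.89 = 4.1 J/K.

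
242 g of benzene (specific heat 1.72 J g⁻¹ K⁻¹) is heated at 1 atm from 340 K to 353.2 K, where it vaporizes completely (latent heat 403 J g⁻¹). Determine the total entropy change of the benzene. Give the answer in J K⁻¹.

Warming step: ΔS₁ = m c ln(T_tr/T_i) = 242 × 1.72 × ln(353.2/340) = 15.85 J/K.
Phase change: ΔS₂ = +mL/T_tr = 242 × 403 / 353.2 = 276.1 J/K.
ΔS_total = (15.85) + (276.1) = 292 J/K.

ΔS = 292 J/K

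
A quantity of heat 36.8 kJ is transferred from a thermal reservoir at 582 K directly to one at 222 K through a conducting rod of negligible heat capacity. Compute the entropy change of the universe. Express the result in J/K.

ΔS_total = 103 J/K

ΔS_hot = −Q/T_H = −36800/582 = -63.23 J/K and ΔS_cold = +Q/T_C = 36800/222 = 165.8 J/K.
ΔS_total = -63.23 + 165.8 = 103 J/K, positive as the second law requires.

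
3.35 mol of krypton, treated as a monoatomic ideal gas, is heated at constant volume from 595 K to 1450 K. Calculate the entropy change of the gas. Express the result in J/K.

At constant volume, ΔS = nC_V ln(T₂/T₁) with C_V = 3R/2 = 12.47 J mol⁻¹ K⁻¹.
ΔS = 3.35 × 12.47 × ln(1450/595) = 37.2 J/K.

ΔS = 37.2 J/K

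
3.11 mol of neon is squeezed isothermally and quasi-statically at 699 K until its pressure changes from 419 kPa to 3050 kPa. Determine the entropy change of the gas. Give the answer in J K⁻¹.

For an isothermal ideal gas ΔS_gas = nR ln(P₁/P₂) = 3.11 × 8.314 × ln(419/3050) = -51.3 J/K.

ΔS_gas = -51.3 J/K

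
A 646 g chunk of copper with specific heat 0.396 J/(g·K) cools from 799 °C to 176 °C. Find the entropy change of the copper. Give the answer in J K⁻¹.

In kelvin: T₁ = 1072.15 K, T₂ = 449.15 K. ΔS = ∫dQ_rev/T = m c ln(T₂/T₁) = 646 × 0.396 × ln(449.15/1072.15) = -223 J/K.

ΔS = -223 J/K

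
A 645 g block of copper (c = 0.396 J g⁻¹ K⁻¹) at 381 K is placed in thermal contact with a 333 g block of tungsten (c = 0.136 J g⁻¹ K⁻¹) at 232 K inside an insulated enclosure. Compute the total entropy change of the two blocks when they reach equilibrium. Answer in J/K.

Energy balance: T_f = (m₁c₁T₁ + m₂c₂T₂)/(m₁c₁ + m₂c₂) = 358.56 K.
ΔS₁ = m₁c₁ ln(T_f/T₁) = 255.42 × ln(358.56/381) = -15.505 J/K.
ΔS₂ = m₂c₂ ln(T_f/T₂) = 45.288 × ln(358.56/232) = 19.717 J/K.
ΔS_total = -15.505 + 19.717 = 4.21 J/K.

ΔS_total = 4.21 J/K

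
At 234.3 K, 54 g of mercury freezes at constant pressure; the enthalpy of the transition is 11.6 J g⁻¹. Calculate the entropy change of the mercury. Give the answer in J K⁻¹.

Heat released by the substance: Q = −mL = −54 × 11.6 = −626.4 J.
At constant T, ΔS = Q_rev/T = −626.4 / 234.3 = -2.67 J/K.

ΔS = -2.67 J/K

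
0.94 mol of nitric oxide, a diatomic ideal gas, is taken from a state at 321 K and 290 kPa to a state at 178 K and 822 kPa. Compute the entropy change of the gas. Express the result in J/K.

ΔS = nC_p ln(T₂/T₁) − nR ln(P₂/P₁), with C_p = 7R/2 = 29.1 J mol⁻¹ K⁻¹ for a diatomic ideal gas.
ΔS = 0.94 × [29.1 × ln(178/321) − 8.314 × ln(822/290)] = -24.3 J/K.

ΔS = -24.3 J/K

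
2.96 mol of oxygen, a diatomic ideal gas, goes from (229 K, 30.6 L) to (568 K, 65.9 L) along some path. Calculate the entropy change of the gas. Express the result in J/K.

ΔS = 74.8 J/K

Entropy is a state function: ΔS = nC_V ln(T₂/T₁) + nR ln(V₂/V₁), with C_V = 5R/2 = 20.79 J mol⁻¹ K⁻¹ for a diatomic ideal gas.
ΔS = 2.96 × [20.79 × ln(568/229) + 8.314 × ln(65.9/30.6)] = 74.8 J/K.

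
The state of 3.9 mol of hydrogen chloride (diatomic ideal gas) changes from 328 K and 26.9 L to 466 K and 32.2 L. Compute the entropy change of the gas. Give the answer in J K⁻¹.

ΔS = 34.3 J/K

Entropy is a state function: ΔS = nC_V ln(T₂/T₁) + nR ln(V₂/V₁), with C_V = 5R/2 = 20.79 J mol⁻¹ K⁻¹ for a diatomic ideal gas.
ΔS = 3.9 × [20.79 × ln(466/328) + 8.314 × ln(32.2/26.9)] = 34.3 J/K.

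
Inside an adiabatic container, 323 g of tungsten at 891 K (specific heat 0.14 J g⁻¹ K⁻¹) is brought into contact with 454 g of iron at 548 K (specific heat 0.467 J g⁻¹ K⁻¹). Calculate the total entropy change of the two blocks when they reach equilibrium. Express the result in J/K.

Energy balance: T_f = (m₁c₁T₁ + m₂c₂T₂)/(m₁c₁ + m₂c₂) = 608.3 K.
ΔS₁ = m₁c₁ ln(T_f/T₁) = 45.22 × ln(608.3/891) = -17.26 J/K.
ΔS₂ = m₂c₂ ln(T_f/T₂) = 212.018 × ln(608.3/548) = 22.13 J/K.
ΔS_total = -17.26 + 22.13 = 4.87 J/K.

ΔS_total = 4.87 J/K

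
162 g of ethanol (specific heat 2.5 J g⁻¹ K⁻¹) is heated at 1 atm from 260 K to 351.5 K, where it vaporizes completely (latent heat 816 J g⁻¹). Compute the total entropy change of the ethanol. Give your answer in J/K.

ΔS = 498 J/K

Warming step: ΔS₁ = m c ln(T_tr/T_i) = 162 × 2.5 × ln(351.5/260) = 122.1 J/K.
Phase change: ΔS₂ = +mL/T_tr = 162 × 816 / 351.5 = 376.1 J/K.
ΔS_total = (122.1) + (376.1) = 498 J/K.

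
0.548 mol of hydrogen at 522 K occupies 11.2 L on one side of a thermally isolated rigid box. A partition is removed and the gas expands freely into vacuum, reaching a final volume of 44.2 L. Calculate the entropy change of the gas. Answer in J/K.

No heat is exchanged and no work is done, so the ideal-gas temperature stays constant.
Entropy is a state function; using a reversible isothermal path, ΔS_gas = nR ln(V₂/V₁) = 0.548 × 8.314 × ln(44.2/11.2) = 6.25 J/K.

ΔS_gas = 6.25 J/K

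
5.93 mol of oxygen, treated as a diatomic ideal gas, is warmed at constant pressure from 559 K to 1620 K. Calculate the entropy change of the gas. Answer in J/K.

At constant pressure, ΔS = nC_p ln(T₂/T₁) with C_p = 7R/2 = 29.1 J mol⁻¹ K⁻¹.
ΔS = 5.93 × 29.1 × ln(1620/559) = 184 J/K.

ΔS = 184 J/K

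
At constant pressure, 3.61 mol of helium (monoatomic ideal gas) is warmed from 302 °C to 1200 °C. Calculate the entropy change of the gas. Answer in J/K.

ΔS = 70.6 J/K

In kelvin: T₁ = 575.15 K, T₂ = 1473.15 K. At constant pressure, ΔS = nC_p ln(T₂/T₁) with C_p = 5R/2 = 20.79 J mol⁻¹ K⁻¹.
ΔS = 3.61 × 20.79 × ln(1473.15/575.15) = 70.6 J/K.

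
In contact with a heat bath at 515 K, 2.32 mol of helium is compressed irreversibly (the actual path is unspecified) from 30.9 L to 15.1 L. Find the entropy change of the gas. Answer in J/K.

ΔS_gas = -13.8 J/K

Entropy is a state function, so ΔS_gas depends only on the end states.
For an isothermal ideal gas ΔS_gas = nR ln(V₂/V₁) = 2.32 × 8.314 × ln(15.1/30.9) = -13.8 J/K.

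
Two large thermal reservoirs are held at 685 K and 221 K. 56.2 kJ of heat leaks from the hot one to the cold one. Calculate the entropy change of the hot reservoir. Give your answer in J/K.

ΔS_hot = -82 J/K

The hot reservoir loses heat Q, so ΔS_hot = −Q/T_H = −56200/685 = -82 J/K.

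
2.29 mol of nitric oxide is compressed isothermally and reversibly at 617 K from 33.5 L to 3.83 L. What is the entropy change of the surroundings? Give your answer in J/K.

For an isothermal ideal gas ΔS_gas = nR ln(V₂/V₁) = 2.29 × 8.314 × ln(3.83/33.5) = -41.3 J/K.
The process is reversible, so ΔS_surr = −ΔS_gas = 41.3 J/K and ΔS_universe = 0.

ΔS_surr = 41.3 J/K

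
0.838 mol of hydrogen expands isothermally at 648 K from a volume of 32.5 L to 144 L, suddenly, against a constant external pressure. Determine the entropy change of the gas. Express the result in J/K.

ΔS_gas = 10.4 J/K

Entropy is a state function, so ΔS_gas depends only on the end states.
For an isothermal ideal gas ΔS_gas = nR ln(V₂/V₁) = 0.838 × 8.314 × ln(144/32.5) = 10.4 J/K.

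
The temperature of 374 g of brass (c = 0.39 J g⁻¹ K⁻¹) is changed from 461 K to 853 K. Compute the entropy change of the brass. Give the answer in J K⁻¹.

ΔS = 89.8 J/K

ΔS = ∫dQ_rev/T = m c ln(T₂/T₁) = 374 × 0.39 × ln(853/461) = 89.8 J/K.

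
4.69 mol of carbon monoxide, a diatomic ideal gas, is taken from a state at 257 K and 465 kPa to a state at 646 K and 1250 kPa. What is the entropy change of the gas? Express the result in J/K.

ΔS = nC_p ln(T₂/T₁) − nR ln(P₂/P₁), with C_p = 7R/2 = 29.1 J mol⁻¹ K⁻¹ for a diatomic ideal gas.
ΔS = 4.69 × [29.1 × ln(646/257) − 8.314 × ln(1250/465)] = 87.2 J/K.

ΔS = 87.2 J/K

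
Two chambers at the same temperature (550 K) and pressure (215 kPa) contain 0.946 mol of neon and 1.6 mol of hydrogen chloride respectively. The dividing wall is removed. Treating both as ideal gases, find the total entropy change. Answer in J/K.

ΔS_mix = 14 J/K

Mole fractions: x_A = 0.946/2.55 = 0.372, x_B = 0.628.
ΔS_mix = −R(n_A ln x_A + n_B ln x_B) = −8.314 × (0.946 ln 0.372 + 1.6 ln 0.628) = 14 J/K.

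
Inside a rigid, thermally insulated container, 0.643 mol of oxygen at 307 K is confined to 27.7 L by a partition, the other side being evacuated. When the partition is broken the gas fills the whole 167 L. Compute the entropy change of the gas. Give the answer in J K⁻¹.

ΔS_gas = 9.6 J/K

No heat is exchanged and no work is done, so the ideal-gas temperature stays constant.
Entropy is a state function; using a reversible isothermal path, ΔS_gas = nR ln(V₂/V₁) = 0.643 × 8.314 × ln(167/27.7) = 9.6 J/K.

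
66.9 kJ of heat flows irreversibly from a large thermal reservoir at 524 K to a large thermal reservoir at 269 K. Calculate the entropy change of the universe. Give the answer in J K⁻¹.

ΔS_hot = −Q/T_H = −66900/524 = -127.7 J/K and ΔS_cold = +Q/T_C = 66900/269 = 248.7 J/K.
ΔS_total = -127.7 + 248.7 = 121 J/K, positive as the second law requires.

ΔS_total = 121 J/K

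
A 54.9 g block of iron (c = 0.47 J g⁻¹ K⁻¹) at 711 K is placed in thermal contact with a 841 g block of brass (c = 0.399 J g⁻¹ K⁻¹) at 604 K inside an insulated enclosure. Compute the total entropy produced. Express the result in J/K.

Energy balance: T_f = (m₁c₁T₁ + m₂c₂T₂)/(m₁c₁ + m₂c₂) = 611.64 K.
ΔS₁ = m₁c₁ ln(T_f/T₁) = 25.803 × ln(611.64/711) = -3.884 J/K.
ΔS₂ = m₂c₂ ln(T_f/T₂) = 335.559 × ln(611.64/604) = 4.218 J/K.
ΔS_total = -3.884 + 4.218 = 0.334 J/K.

ΔS_total = 0.334 J/K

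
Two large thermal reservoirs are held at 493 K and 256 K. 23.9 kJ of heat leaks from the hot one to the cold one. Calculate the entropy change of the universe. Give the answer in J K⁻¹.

ΔS_hot = −Q/T_H = −23900/493 = -48.48 J/K and ΔS_cold = +Q/T_C = 23900/256 = 93.36 J/K.
ΔS_total = -48.48 + 93.36 = 44.9 J/K, positive as the second law requires.

ΔS_total = 44.9 J/K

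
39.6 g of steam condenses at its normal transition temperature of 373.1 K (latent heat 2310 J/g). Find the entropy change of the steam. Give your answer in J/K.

ΔS = -245 J/K

Heat released by the substance: Q = −mL = −39.6 × 2310 = −91476 J.
At constant T, ΔS = Q_rev/T = −91476 / 373.1 = -245 J/K.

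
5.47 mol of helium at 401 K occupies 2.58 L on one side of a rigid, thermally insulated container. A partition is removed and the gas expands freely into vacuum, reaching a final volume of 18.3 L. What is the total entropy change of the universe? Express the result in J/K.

For an ideal gas in free expansion Q = 0 and W = 0, so T is unchanged.
Entropy is a state function; using a reversible isothermal path, ΔS_gas = nR ln(V₂/V₁) = 5.47 × 8.314 × ln(18.3/2.58) = 89.1 J/K.
The insulated surroundings exchange no heat, so ΔS_surr = 0 and ΔS_universe = ΔS_gas.

ΔS_universe = 89.1 J/K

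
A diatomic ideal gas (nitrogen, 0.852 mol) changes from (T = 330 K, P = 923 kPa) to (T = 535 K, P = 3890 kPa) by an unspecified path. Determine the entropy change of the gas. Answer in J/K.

ΔS = 1.79 J/K

ΔS = nC_p ln(T₂/T₁) − nR ln(P₂/P₁), with C_p = 7R/2 = 29.1 J mol⁻¹ K⁻¹ for a diatomic ideal gas.
ΔS = 0.852 × [29.1 × ln(535/330) − 8.314 × ln(3890/923)] = 1.79 J/K.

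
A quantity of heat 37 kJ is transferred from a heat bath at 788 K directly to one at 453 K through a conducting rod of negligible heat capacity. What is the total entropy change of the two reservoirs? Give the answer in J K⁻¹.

ΔS_total = 34.7 J/K

ΔS_hot = −Q/T_H = −37000/788 = -46.95 J/K and ΔS_cold = +Q/T_C = 37000/453 = 81.68 J/K.
ΔS_total = -46.95 + 81.68 = 34.7 J/K, positive as the second law requires.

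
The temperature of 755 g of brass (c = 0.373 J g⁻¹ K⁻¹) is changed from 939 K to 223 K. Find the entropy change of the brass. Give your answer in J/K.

ΔS = -405 J/K

ΔS = ∫dQ_rev/T = m c ln(T₂/T₁) = 755 × 0.373 × ln(223/939) = -405 J/K.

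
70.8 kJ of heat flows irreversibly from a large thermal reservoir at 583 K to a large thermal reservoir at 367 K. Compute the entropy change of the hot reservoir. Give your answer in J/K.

The hot reservoir loses heat Q, so ΔS_hot = −Q/T_H = −70800/583 = -121 J/K.

ΔS_hot = -121 J/K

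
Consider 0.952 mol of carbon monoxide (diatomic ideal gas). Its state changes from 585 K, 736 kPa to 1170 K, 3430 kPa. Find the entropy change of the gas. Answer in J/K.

ΔS = 7.02 J/K

ΔS = nC_p ln(T₂/T₁) − nR ln(P₂/P₁), with C_p = 7R/2 = 29.1 J mol⁻¹ K⁻¹ for a diatomic ideal gas.
ΔS = 0.952 × [29.1 × ln(1170/585) − 8.314 × ln(3430/736)] = 7.02 J/K.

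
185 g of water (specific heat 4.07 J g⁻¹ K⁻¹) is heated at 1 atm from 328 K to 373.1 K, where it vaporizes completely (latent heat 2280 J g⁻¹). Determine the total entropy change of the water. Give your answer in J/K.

ΔS = 1230 J/K

Warming step: ΔS₁ = m c ln(T_tr/T_i) = 185 × 4.07 × ln(373.1/328) = 97 J/K.
Phase change: ΔS₂ = +mL/T_tr = 185 × 2280 / 373.1 = 1131 J/K.
ΔS_total = (97) + (1131) = 1230 J/K.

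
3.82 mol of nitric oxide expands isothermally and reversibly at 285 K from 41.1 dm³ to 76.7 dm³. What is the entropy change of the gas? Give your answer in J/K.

For an isothermal ideal gas ΔS_gas = nR ln(V₂/V₁) = 3.82 × 8.314 × ln(76.7/41.1) = 19.8 J/K.

ΔS_gas = 19.8 J/K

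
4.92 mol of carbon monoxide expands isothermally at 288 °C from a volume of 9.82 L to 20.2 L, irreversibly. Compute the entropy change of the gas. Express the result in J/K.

Entropy is a state function, so ΔS_gas depends only on the end states.
For an isothermal ideal gas ΔS_gas = nR ln(V₂/V₁) = 4.92 × 8.314 × ln(20.2/9.82) = 29.5 J/K.

ΔS_gas = 29.5 J/K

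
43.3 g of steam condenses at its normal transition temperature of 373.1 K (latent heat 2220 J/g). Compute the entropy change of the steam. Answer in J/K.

ΔS = -258 J/K

Heat released by the substance: Q = −mL = −43.3 × 2220 = −96126 J.
At constant T, ΔS = Q_rev/T = −96126 / 373.1 = -258 J/K.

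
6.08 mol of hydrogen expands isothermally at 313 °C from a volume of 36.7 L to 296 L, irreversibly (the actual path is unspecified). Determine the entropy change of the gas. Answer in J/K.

ΔS_gas = 106 J/K

Entropy is a state function, so ΔS_gas depends only on the end states.
For an isothermal ideal gas ΔS_gas = nR ln(V₂/V₁) = 6.08 × 8.314 × ln(296/36.7) = 106 J/K.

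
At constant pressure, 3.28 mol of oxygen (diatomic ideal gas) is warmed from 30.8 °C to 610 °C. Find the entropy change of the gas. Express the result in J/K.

In kelvin: T₁ = 303.95 K, T₂ = 883.15 K. At constant pressure, ΔS = nC_p ln(T₂/T₁) with C_p = 7R/2 = 29.1 J mol⁻¹ K⁻¹.
ΔS = 3.28 × 29.1 × ln(883.15/303.95) = 102 J/K.

ΔS = 102 J/K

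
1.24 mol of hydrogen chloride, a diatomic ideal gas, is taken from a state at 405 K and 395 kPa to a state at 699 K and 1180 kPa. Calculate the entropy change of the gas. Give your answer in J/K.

ΔS = nC_p ln(T₂/T₁) − nR ln(P₂/P₁), with C_p = 7R/2 = 29.1 J mol⁻¹ K⁻¹ for a diatomic ideal gas.
ΔS = 1.24 × [29.1 × ln(699/405) − 8.314 × ln(1180/395)] = 8.41 J/K.

ΔS = 8.41 J/K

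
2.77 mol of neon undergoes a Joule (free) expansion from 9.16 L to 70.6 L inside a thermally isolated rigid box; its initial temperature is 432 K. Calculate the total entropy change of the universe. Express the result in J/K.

For an ideal gas in free expansion Q = 0 and W = 0, so T is unchanged.
Entropy is a state function; using a reversible isothermal path, ΔS_gas = nR ln(V₂/V₁) = 2.77 × 8.314 × ln(70.6/9.16) = 47 J/K.
The insulated surroundings exchange no heat, so ΔS_surr = 0 and ΔS_universe = ΔS_gas.

ΔS_universe = 47 J/K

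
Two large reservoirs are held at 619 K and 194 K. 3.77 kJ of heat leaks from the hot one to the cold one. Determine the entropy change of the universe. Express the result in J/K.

ΔS_total = 13.3 J/K

ΔS_hot = −Q/T_H = −3770/619 = -6.09 J/K and ΔS_cold = +Q/T_C = 3770/194 = 19.43 J/K.
ΔS_total = -6.09 + 19.43 = 13.3 J/K, positive as the second law requires.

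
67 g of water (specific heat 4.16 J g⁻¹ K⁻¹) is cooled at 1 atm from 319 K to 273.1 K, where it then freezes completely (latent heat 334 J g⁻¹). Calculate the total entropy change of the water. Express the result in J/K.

ΔS = -125 J/K

Cooling step: ΔS₁ = m c ln(T_tr/T_i) = 67 × 4.16 × ln(273.1/319) = -43.3 J/K.
Phase change: ΔS₂ = −mL/T_tr = −67 × 334 / 273.1 = -81.94 J/K.
ΔS_total = (-43.3) + (-81.94) = -125 J/K.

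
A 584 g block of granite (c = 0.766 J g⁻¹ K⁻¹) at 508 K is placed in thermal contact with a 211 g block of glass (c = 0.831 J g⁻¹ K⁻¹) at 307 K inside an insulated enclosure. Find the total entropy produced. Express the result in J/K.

ΔS_total = 14.8 J/K

Energy balance: T_f = (m₁c₁T₁ + m₂c₂T₂)/(m₁c₁ + m₂c₂) = 451.4 K.
ΔS₁ = m₁c₁ ln(T_f/T₁) = 447.344 × ln(451.4/508) = -52.84 J/K.
ΔS₂ = m₂c₂ ln(T_f/T₂) = 175.341 × ln(451.4/307) = 67.6 J/K.
ΔS_total = -52.84 + 67.6 = 14.8 J/K.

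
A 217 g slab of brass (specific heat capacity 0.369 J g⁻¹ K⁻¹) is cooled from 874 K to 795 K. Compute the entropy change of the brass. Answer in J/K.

ΔS = ∫dQ_rev/T = m c ln(T₂/T₁) = 217 × 0.369 × ln(795/874) = -7.59 J/K.

ΔS = -7.59 J/K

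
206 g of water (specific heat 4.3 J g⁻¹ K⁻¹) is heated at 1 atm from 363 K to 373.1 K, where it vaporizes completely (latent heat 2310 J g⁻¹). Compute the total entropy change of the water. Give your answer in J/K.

ΔS = 1300 J/K

Warming step: ΔS₁ = m c ln(T_tr/T_i) = 206 × 4.3 × ln(373.1/363) = 24.31 J/K.
Phase change: ΔS₂ = +mL/T_tr = 206 × 2310 / 373.1 = 1275 J/K.
ΔS_total = (24.31) + (1275) = 1300 J/K.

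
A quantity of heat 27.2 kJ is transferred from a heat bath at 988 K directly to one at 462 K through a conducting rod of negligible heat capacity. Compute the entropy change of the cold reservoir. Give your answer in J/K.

The cold reservoir gains heat Q, so ΔS_cold = +Q/T_C = 27200/462 = 58.9 J/K.

ΔS_cold = 58.9 J/K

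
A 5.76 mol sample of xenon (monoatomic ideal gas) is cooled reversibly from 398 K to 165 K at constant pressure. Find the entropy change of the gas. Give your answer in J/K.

ΔS = -105 J/K

At constant pressure, ΔS = nC_p ln(T₂/T₁) with C_p = 5R/2 = 20.79 J mol⁻¹ K⁻¹.
ΔS = 5.76 × 20.79 × ln(165/398) = -105 J/K.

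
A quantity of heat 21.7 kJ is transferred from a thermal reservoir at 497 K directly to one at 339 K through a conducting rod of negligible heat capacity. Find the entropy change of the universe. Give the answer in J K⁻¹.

ΔS_total = 20.3 J/K

ΔS_hot = −Q/T_H = −21700/497 = -43.662 J/K and ΔS_cold = +Q/T_C = 21700/339 = 64.0118 J/K.
ΔS_total = -43.662 + 64.0118 = 20.3 J/K, positive as the second law requires.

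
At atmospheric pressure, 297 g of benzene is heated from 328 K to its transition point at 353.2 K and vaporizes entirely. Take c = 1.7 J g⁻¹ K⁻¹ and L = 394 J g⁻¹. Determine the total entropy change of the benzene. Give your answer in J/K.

Warming step: ΔS₁ = m c ln(T_tr/T_i) = 297 × 1.7 × ln(353.2/328) = 37.37 J/K.
Phase change: ΔS₂ = +mL/T_tr = 297 × 394 / 353.2 = 331.3 J/K.
ΔS_total = (37.37) + (331.3) = 369 J/K.

ΔS = 369 J/K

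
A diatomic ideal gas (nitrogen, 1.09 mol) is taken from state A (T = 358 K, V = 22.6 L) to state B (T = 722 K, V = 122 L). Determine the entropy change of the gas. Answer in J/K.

ΔS = 31.2 J/K

Entropy is a state function: ΔS = nC_V ln(T₂/T₁) + nR ln(V₂/V₁), with C_V = 5R/2 = 20.79 J mol⁻¹ K⁻¹ for a diatomic ideal gas.
ΔS = 1.09 × [20.79 × ln(722/358) + 8.314 × ln(122/22.6)] = 31.2 J/K.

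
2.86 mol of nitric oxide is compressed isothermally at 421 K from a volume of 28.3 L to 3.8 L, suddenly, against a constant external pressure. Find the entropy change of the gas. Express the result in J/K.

ΔS_gas = -47.7 J/K

Entropy is a state function, so ΔS_gas depends only on the end states.
For an isothermal ideal gas ΔS_gas = nR ln(V₂/V₁) = 2.86 × 8.314 × ln(3.8/28.3) = -47.7 J/K.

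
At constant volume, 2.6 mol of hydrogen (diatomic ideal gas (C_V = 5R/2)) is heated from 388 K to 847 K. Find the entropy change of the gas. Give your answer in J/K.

At constant volume, ΔS = nC_V ln(T₂/T₁) with C_V = 5R/2 = 20.79 J mol⁻¹ K⁻¹.
ΔS = 2.6 × 20.79 × ln(847/388) = 42.2 J/K.

ΔS = 42.2 J/K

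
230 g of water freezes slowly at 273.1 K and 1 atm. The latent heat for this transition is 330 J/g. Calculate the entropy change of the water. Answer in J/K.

Heat released by the substance: Q = −mL = −230 × 330 = −75900 J.
At constant T, ΔS = Q_rev/T = −75900 / 273.1 = -278 J/K.

ΔS = -278 J/K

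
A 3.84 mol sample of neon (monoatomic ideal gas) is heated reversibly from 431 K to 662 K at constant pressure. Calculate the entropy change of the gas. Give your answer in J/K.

ΔS = 34.3 J/K

At constant pressure, ΔS = nC_p ln(T₂/T₁) with C_p = 5R/2 = 20.79 J mol⁻¹ K⁻¹.
ΔS = 3.84 × 20.79 × ln(662/431) = 34.3 J/K.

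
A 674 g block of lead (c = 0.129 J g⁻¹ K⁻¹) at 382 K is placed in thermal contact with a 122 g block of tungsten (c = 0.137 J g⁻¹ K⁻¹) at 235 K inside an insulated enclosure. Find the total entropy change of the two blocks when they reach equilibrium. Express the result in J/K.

ΔS_total = 1.48 J/K

Energy balance: T_f = (m₁c₁T₁ + m₂c₂T₂)/(m₁c₁ + m₂c₂) = 358.3 K.
ΔS₁ = m₁c₁ ln(T_f/T₁) = 86.946 × ln(358.3/382) = -5.569 J/K.
ΔS₂ = m₂c₂ ln(T_f/T₂) = 16.714 × ln(358.3/235) = 7.05 J/K.
ΔS_total = -5.569 + 7.05 = 1.48 J/K.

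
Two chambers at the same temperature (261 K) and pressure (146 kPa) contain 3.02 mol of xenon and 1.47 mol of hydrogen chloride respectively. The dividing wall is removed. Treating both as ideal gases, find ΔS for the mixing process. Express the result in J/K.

ΔS_mix = 23.6 J/K

Mole fractions: x_A = 3.02/4.49 = 0.673, x_B = 0.327.
ΔS_mix = −R(n_A ln x_A + n_B ln x_B) = −8.314 × (3.02 ln 0.673 + 1.47 ln 0.327) = 23.6 J/K.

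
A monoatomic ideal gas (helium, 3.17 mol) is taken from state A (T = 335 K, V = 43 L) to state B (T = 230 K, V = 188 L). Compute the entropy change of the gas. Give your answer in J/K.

ΔS = 24 J/K

Entropy is a state function: ΔS = nC_V ln(T₂/T₁) + nR ln(V₂/V₁), with C_V = 3R/2 = 12.47 J mol⁻¹ K⁻¹ for a monoatomic ideal gas.
ΔS = 3.17 × [12.47 × ln(230/335) + 8.314 × ln(188/43)] = 24 J/K.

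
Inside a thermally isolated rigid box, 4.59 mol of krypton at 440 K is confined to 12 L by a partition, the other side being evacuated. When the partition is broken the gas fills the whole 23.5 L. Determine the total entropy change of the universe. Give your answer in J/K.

ΔS_universe = 25.6 J/K

No heat is exchanged and no work is done, so the ideal-gas temperature stays constant.
Entropy is a state function; using a reversible isothermal path, ΔS_gas = nR ln(V₂/V₁) = 4.59 × 8.314 × ln(23.5/12) = 25.6 J/K.
The insulated surroundings exchange no heat, so ΔS_surr = 0 and ΔS_universe = ΔS_gas.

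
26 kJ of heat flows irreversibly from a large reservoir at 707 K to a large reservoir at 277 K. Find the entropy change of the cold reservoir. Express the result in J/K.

The cold reservoir gains heat Q, so ΔS_cold = +Q/T_C = 26000/277 = 93.9 J/K.

ΔS_cold = 93.9 J/K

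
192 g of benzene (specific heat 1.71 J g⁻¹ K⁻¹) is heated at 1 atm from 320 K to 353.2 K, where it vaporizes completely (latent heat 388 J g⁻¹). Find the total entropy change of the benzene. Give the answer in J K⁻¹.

Warming step: ΔS₁ = m c ln(T_tr/T_i) = 192 × 1.71 × ln(353.2/320) = 32.41 J/K.
Phase change: ΔS₂ = +mL/T_tr = 192 × 388 / 353.2 = 210.9 J/K.
ΔS_total = (32.41) + (210.9) = 243 J/K.

ΔS = 243 J/K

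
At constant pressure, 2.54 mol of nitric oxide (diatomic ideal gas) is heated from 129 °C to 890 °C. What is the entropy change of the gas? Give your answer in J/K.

ΔS = 78.5 J/K

In kelvin: T₁ = 402.15 K, T₂ = 1163.15 K. At constant pressure, ΔS = nC_p ln(T₂/T₁) with C_p = 7R/2 = 29.1 J mol⁻¹ K⁻¹.
ΔS = 2.54 × 29.1 × ln(1163.15/402.15) = 78.5 J/K.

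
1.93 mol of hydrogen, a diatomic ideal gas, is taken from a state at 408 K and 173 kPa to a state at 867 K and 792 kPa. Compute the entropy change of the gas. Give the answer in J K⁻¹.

ΔS = nC_p ln(T₂/T₁) − nR ln(P₂/P₁), with C_p = 7R/2 = 29.1 J mol⁻¹ K⁻¹ for a diatomic ideal gas.
ΔS = 1.93 × [29.1 × ln(867/408) − 8.314 × ln(792/173)] = 17.9 J/K.

ΔS = 17.9 J/K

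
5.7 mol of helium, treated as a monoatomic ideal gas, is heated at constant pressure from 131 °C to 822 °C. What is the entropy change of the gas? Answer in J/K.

In kelvin: T₁ = 404.15 K, T₂ = 1095.15 K. At constant pressure, ΔS = nC_p ln(T₂/T₁) with C_p = 5R/2 = 20.79 J mol⁻¹ K⁻¹.
ΔS = 5.7 × 20.79 × ln(1095.15/404.15) = 118 J/K.

ΔS = 118 J/K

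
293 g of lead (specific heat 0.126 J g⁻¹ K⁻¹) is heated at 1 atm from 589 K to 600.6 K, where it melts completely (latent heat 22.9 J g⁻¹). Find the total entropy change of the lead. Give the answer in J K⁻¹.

ΔS = 11.9 J/K

Warming step: ΔS₁ = m c ln(T_tr/T_i) = 293 × 0.126 × ln(600.6/589) = 0.72 J/K.
Phase change: ΔS₂ = +mL/T_tr = 293 × 22.9 / 600.6 = 11.17 J/K.
ΔS_total = (0.72) + (11.17) = 11.9 J/K.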